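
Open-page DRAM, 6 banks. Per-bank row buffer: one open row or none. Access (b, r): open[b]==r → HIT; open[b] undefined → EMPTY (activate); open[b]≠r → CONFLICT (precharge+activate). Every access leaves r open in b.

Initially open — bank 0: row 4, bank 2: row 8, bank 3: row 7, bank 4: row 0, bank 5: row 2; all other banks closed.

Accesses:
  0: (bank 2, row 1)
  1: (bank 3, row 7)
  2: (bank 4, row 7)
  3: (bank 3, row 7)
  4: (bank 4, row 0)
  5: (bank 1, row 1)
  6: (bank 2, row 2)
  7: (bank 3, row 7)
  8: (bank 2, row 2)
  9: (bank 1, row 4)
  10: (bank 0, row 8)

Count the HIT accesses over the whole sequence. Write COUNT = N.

  [0] b2 r1: had r8 ⇒ C
  [1] b3 r7: had r7 ⇒ H
  [2] b4 r7: had r0 ⇒ C
  [3] b3 r7: had r7 ⇒ H
  [4] b4 r0: had r7 ⇒ C
  [5] b1 r1: no row ⇒ E
  [6] b2 r2: had r1 ⇒ C
  [7] b3 r7: had r7 ⇒ H
  [8] b2 r2: had r2 ⇒ H
  [9] b1 r4: had r1 ⇒ C
  [10] b0 r8: had r4 ⇒ C

COUNT = 4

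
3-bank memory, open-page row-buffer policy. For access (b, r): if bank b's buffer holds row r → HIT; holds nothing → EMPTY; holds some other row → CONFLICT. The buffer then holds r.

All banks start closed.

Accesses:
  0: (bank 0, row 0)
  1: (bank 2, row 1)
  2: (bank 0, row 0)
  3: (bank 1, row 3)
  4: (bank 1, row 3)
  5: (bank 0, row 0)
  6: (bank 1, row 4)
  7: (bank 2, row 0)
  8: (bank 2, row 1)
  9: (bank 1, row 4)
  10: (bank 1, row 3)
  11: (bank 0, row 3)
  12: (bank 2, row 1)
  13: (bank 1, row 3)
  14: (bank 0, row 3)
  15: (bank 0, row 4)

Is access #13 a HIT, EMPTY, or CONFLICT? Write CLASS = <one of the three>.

CLASS = HIT

0: bank 0 row 0 — prev None → EMPTY
1: bank 2 row 1 — prev None → EMPTY
2: bank 0 row 0 — prev 0 → HIT
3: bank 1 row 3 — prev None → EMPTY
4: bank 1 row 3 — prev 3 → HIT
5: bank 0 row 0 — prev 0 → HIT
6: bank 1 row 4 — prev 3 → CONFLICT
7: bank 2 row 0 — prev 1 → CONFLICT
8: bank 2 row 1 — prev 0 → CONFLICT
9: bank 1 row 4 — prev 4 → HIT
10: bank 1 row 3 — prev 4 → CONFLICT
11: bank 0 row 3 — prev 0 → CONFLICT
12: bank 2 row 1 — prev 1 → HIT
13: bank 1 row 3 — prev 3 → HIT
14: bank 0 row 3 — prev 3 → HIT
15: bank 0 row 4 — prev 3 → CONFLICT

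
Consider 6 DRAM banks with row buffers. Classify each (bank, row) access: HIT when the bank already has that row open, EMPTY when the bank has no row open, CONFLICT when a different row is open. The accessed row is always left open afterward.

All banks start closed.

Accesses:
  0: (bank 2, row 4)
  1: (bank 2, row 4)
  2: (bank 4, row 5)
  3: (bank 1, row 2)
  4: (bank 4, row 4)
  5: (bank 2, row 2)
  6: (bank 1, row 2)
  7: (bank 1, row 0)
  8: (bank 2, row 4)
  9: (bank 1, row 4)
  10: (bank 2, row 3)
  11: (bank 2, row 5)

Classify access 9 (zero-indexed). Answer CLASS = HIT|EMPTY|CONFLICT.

CLASS = CONFLICT

0: bank 2 row 4 — prev None → EMPTY
1: bank 2 row 4 — prev 4 → HIT
2: bank 4 row 5 — prev None → EMPTY
3: bank 1 row 2 — prev None → EMPTY
4: bank 4 row 4 — prev 5 → CONFLICT
5: bank 2 row 2 — prev 4 → CONFLICT
6: bank 1 row 2 — prev 2 → HIT
7: bank 1 row 0 — prev 2 → CONFLICT
8: bank 2 row 4 — prev 2 → CONFLICT
9: bank 1 row 4 — prev 0 → CONFLICT
10: bank 2 row 3 — prev 4 → CONFLICT
11: bank 2 row 5 — prev 3 → CONFLICT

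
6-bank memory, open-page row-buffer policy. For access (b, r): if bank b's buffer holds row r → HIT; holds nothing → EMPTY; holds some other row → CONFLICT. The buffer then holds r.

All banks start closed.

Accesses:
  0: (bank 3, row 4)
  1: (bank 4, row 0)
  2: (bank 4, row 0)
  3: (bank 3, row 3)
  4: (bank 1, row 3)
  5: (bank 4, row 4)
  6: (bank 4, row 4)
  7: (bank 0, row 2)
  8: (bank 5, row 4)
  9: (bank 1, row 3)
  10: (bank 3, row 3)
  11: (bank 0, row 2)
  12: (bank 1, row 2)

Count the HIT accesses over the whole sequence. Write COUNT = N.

0: bank 3 row 4 — prev None → EMPTY
1: bank 4 row 0 — prev None → EMPTY
2: bank 4 row 0 — prev 0 → HIT
3: bank 3 row 3 — prev 4 → CONFLICT
4: bank 1 row 3 — prev None → EMPTY
5: bank 4 row 4 — prev 0 → CONFLICT
6: bank 4 row 4 — prev 4 → HIT
7: bank 0 row 2 — prev None → EMPTY
8: bank 5 row 4 — prev None → EMPTY
9: bank 1 row 3 — prev 3 → HIT
10: bank 3 row 3 — prev 3 → HIT
11: bank 0 row 2 — prev 2 → HIT
12: bank 1 row 2 — prev 3 → CONFLICT

COUNT = 5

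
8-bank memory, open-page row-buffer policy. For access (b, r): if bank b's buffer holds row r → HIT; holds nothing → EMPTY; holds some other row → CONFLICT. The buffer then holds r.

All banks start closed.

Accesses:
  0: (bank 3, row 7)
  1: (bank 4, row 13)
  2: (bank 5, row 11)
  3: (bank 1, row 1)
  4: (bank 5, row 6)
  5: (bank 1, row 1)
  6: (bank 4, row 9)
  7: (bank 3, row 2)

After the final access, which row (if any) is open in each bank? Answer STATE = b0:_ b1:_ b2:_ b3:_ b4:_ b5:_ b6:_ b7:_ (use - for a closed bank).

step 0: bank3 None->7 [EMPTY]
step 1: bank4 None->13 [EMPTY]
step 2: bank5 None->11 [EMPTY]
step 3: bank1 None->1 [EMPTY]
step 4: bank5 11->6 [CONFLICT]
step 5: bank1 1->1 [HIT]
step 6: bank4 13->9 [CONFLICT]
step 7: bank3 7->2 [CONFLICT]

STATE = b0:- b1:1 b2:- b3:2 b4:9 b5:6 b6:- b7:-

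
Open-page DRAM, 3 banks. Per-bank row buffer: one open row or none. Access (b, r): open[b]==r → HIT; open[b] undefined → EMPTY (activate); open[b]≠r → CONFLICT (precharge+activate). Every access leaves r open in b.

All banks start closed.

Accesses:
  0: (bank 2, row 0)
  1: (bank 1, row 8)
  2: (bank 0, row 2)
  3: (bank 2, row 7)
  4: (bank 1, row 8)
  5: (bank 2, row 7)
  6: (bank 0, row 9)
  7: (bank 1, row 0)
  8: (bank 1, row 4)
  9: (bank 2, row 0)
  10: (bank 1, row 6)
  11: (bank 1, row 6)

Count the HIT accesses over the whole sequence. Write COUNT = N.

  [0] b2 r0: no row ⇒ E
  [1] b1 r8: no row ⇒ E
  [2] b0 r2: no row ⇒ E
  [3] b2 r7: had r0 ⇒ C
  [4] b1 r8: had r8 ⇒ H
  [5] b2 r7: had r7 ⇒ H
  [6] b0 r9: had r2 ⇒ C
  [7] b1 r0: had r8 ⇒ C
  [8] b1 r4: had r0 ⇒ C
  [9] b2 r0: had r7 ⇒ C
  [10] b1 r6: had r4 ⇒ C
  [11] b1 r6: had r6 ⇒ H

COUNT = 3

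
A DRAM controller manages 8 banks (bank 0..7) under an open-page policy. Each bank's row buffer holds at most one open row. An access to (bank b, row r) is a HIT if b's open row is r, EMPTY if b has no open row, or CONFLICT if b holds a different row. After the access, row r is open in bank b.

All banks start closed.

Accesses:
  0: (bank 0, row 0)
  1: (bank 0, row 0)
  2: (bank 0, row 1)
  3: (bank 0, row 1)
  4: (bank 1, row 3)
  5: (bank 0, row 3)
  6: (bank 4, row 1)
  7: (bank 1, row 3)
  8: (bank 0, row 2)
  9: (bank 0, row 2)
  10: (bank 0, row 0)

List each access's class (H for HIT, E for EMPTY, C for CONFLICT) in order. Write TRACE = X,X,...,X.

0: bank 0 row 0 — prev None → EMPTY
1: bank 0 row 0 — prev 0 → HIT
2: bank 0 row 1 — prev 0 → CONFLICT
3: bank 0 row 1 — prev 1 → HIT
4: bank 1 row 3 — prev None → EMPTY
5: bank 0 row 3 — prev 1 → CONFLICT
6: bank 4 row 1 — prev None → EMPTY
7: bank 1 row 3 — prev 3 → HIT
8: bank 0 row 2 — prev 3 → CONFLICT
9: bank 0 row 2 — prev 2 → HIT
10: bank 0 row 0 — prev 2 → CONFLICT

TRACE = E,H,C,H,E,C,E,H,C,H,C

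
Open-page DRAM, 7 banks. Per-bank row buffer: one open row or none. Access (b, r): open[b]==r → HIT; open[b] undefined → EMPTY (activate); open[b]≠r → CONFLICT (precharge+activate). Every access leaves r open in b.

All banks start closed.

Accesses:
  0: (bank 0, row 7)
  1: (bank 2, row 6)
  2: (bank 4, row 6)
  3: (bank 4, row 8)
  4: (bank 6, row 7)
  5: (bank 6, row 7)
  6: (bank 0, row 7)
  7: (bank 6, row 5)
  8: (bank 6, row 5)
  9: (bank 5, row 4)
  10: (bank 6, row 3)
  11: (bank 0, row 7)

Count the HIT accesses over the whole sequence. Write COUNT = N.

0: bank 0 row 7 — prev None → EMPTY
1: bank 2 row 6 — prev None → EMPTY
2: bank 4 row 6 — prev None → EMPTY
3: bank 4 row 8 — prev 6 → CONFLICT
4: bank 6 row 7 — prev None → EMPTY
5: bank 6 row 7 — prev 7 → HIT
6: bank 0 row 7 — prev 7 → HIT
7: bank 6 row 5 — prev 7 → CONFLICT
8: bank 6 row 5 — prev 5 → HIT
9: bank 5 row 4 — prev None → EMPTY
10: bank 6 row 3 — prev 5 → CONFLICT
11: bank 0 row 7 — prev 7 → HIT

COUNT = 4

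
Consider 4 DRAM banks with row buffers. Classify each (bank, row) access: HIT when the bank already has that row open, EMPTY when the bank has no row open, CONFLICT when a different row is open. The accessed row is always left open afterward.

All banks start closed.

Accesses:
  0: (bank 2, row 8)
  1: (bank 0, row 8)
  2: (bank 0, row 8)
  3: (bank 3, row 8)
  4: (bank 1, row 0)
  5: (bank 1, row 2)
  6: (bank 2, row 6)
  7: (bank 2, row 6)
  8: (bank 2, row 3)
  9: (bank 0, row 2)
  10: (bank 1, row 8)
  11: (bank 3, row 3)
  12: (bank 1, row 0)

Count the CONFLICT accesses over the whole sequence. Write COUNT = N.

  [0] b2 r8: no row ⇒ E
  [1] b0 r8: no row ⇒ E
  [2] b0 r8: had r8 ⇒ H
  [3] b3 r8: no row ⇒ E
  [4] b1 r0: no row ⇒ E
  [5] b1 r2: had r0 ⇒ C
  [6] b2 r6: had r8 ⇒ C
  [7] b2 r6: had r6 ⇒ H
  [8] b2 r3: had r6 ⇒ C
  [9] b0 r2: had r8 ⇒ C
  [10] b1 r8: had r2 ⇒ C
  [11] b3 r3: had r8 ⇒ C
  [12] b1 r0: had r8 ⇒ C

COUNT = 7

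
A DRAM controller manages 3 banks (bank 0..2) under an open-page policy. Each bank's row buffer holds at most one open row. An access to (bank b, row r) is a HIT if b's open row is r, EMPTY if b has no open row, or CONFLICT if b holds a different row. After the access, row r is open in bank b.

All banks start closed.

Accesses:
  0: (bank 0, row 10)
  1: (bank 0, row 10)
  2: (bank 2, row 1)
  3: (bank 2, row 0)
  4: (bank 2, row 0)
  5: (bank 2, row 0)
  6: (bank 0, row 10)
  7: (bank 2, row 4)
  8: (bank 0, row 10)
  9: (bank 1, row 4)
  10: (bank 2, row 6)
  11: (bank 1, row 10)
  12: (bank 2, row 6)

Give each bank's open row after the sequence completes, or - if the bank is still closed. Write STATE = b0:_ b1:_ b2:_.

  [0] b0 r10: no row ⇒ E
  [1] b0 r10: had r10 ⇒ H
  [2] b2 r1: no row ⇒ E
  [3] b2 r0: had r1 ⇒ C
  [4] b2 r0: had r0 ⇒ H
  [5] b2 r0: had r0 ⇒ H
  [6] b0 r10: had r10 ⇒ H
  [7] b2 r4: had r0 ⇒ C
  [8] b0 r10: had r10 ⇒ H
  [9] b1 r4: no row ⇒ E
  [10] b2 r6: had r4 ⇒ C
  [11] b1 r10: had r4 ⇒ C
  [12] b2 r6: had r6 ⇒ H

STATE = b0:10 b1:10 b2:6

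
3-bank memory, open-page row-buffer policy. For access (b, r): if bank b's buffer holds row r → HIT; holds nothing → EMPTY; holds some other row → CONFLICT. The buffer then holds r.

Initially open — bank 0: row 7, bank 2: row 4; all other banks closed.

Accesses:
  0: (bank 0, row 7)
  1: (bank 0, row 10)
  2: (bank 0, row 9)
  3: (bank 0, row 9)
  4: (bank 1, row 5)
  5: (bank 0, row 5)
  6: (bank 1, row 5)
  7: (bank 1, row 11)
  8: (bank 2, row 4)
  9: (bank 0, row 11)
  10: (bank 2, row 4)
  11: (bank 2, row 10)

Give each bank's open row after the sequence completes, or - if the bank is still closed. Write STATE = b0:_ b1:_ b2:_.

STATE = b0:11 b1:11 b2:10

#0 (0,7) H  (was 7)
#1 (0,10) C  (was 7)
#2 (0,9) C  (was 10)
#3 (0,9) H  (was 9)
#4 (1,5) E
#5 (0,5) C  (was 9)
#6 (1,5) H  (was 5)
#7 (1,11) C  (was 5)
#8 (2,4) H  (was 4)
#9 (0,11) C  (was 5)
#10 (2,4) H  (was 4)
#11 (2,10) C  (was 4)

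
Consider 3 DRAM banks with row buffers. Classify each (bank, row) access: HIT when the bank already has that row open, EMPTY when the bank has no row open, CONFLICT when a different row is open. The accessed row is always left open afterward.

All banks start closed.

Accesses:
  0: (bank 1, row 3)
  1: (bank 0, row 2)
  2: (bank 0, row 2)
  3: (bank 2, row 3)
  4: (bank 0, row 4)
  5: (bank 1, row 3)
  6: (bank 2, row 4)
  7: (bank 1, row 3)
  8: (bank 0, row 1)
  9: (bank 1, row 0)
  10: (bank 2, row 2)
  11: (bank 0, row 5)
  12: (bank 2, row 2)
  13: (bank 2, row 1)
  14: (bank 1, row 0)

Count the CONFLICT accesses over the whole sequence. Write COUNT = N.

  [0] b1 r3: no row ⇒ E
  [1] b0 r2: no row ⇒ E
  [2] b0 r2: had r2 ⇒ H
  [3] b2 r3: no row ⇒ E
  [4] b0 r4: had r2 ⇒ C
  [5] b1 r3: had r3 ⇒ H
  [6] b2 r4: had r3 ⇒ C
  [7] b1 r3: had r3 ⇒ H
  [8] b0 r1: had r4 ⇒ C
  [9] b1 r0: had r3 ⇒ C
  [10] b2 r2: had r4 ⇒ C
  [11] b0 r5: had r1 ⇒ C
  [12] b2 r2: had r2 ⇒ H
  [13] b2 r1: had r2 ⇒ C
  [14] b1 r0: had r0 ⇒ H

COUNT = 7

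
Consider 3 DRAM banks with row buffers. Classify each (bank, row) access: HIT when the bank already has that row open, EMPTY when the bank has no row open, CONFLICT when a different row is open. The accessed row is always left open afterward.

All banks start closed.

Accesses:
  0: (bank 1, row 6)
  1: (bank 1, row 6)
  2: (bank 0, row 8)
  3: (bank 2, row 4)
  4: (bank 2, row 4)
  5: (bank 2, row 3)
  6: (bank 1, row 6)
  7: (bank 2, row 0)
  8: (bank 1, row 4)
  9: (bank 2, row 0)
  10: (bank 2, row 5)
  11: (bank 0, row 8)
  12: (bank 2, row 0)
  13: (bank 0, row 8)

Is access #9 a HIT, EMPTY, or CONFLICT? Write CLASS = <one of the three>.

CLASS = HIT

0: bank 1 row 6 — prev None → EMPTY
1: bank 1 row 6 — prev 6 → HIT
2: bank 0 row 8 — prev None → EMPTY
3: bank 2 row 4 — prev None → EMPTY
4: bank 2 row 4 — prev 4 → HIT
5: bank 2 row 3 — prev 4 → CONFLICT
6: bank 1 row 6 — prev 6 → HIT
7: bank 2 row 0 — prev 3 → CONFLICT
8: bank 1 row 4 — prev 6 → CONFLICT
9: bank 2 row 0 — prev 0 → HIT
10: bank 2 row 5 — prev 0 → CONFLICT
11: bank 0 row 8 — prev 8 → HIT
12: bank 2 row 0 — prev 5 → CONFLICT
13: bank 0 row 8 — prev 8 → HIT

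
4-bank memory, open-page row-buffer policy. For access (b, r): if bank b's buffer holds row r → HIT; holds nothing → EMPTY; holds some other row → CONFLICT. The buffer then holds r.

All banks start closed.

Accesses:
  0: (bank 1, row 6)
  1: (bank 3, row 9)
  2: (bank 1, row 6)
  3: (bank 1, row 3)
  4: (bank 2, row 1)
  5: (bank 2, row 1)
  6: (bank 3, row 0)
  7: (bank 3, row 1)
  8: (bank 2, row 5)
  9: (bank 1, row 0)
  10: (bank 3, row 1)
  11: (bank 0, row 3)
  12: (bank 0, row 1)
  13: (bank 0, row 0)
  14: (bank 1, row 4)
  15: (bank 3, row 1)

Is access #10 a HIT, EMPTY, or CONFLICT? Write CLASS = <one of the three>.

CLASS = HIT

  [0] b1 r6: no row ⇒ E
  [1] b3 r9: no row ⇒ E
  [2] b1 r6: had r6 ⇒ H
  [3] b1 r3: had r6 ⇒ C
  [4] b2 r1: no row ⇒ E
  [5] b2 r1: had r1 ⇒ H
  [6] b3 r0: had r9 ⇒ C
  [7] b3 r1: had r0 ⇒ C
  [8] b2 r5: had r1 ⇒ C
  [9] b1 r0: had r3 ⇒ C
  [10] b3 r1: had r1 ⇒ H
  [11] b0 r3: no row ⇒ E
  [12] b0 r1: had r3 ⇒ C
  [13] b0 r0: had r1 ⇒ C
  [14] b1 r4: had r0 ⇒ C
  [15] b3 r1: had r1 ⇒ H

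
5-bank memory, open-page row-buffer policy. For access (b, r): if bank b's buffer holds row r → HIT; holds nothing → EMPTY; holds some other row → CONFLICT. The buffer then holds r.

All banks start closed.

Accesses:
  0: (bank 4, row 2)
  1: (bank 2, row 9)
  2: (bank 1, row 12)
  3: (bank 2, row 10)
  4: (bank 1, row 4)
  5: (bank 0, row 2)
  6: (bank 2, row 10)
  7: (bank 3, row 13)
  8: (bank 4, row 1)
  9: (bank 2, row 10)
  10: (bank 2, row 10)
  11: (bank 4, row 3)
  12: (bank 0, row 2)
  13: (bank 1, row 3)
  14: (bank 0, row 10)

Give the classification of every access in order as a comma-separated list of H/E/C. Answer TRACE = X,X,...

TRACE = E,E,E,C,C,E,H,E,C,H,H,C,H,C,C

  [0] b4 r2: no row ⇒ E
  [1] b2 r9: no row ⇒ E
  [2] b1 r12: no row ⇒ E
  [3] b2 r10: had r9 ⇒ C
  [4] b1 r4: had r12 ⇒ C
  [5] b0 r2: no row ⇒ E
  [6] b2 r10: had r10 ⇒ H
  [7] b3 r13: no row ⇒ E
  [8] b4 r1: had r2 ⇒ C
  [9] b2 r10: had r10 ⇒ H
  [10] b2 r10: had r10 ⇒ H
  [11] b4 r3: had r1 ⇒ C
  [12] b0 r2: had r2 ⇒ H
  [13] b1 r3: had r4 ⇒ C
  [14] b0 r10: had r2 ⇒ C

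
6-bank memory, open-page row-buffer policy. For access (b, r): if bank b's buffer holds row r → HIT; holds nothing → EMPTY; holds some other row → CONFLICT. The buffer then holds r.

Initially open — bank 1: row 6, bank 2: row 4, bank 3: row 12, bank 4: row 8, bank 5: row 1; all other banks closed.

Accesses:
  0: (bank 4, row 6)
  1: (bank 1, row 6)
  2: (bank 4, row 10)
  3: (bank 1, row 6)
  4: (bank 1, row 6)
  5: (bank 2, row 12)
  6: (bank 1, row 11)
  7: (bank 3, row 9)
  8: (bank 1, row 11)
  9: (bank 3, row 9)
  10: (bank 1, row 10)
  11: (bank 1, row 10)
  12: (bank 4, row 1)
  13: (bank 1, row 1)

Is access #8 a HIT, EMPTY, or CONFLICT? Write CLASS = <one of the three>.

0: bank 4 row 6 — prev 8 → CONFLICT
1: bank 1 row 6 — prev 6 → HIT
2: bank 4 row 10 — prev 6 → CONFLICT
3: bank 1 row 6 — prev 6 → HIT
4: bank 1 row 6 — prev 6 → HIT
5: bank 2 row 12 — prev 4 → CONFLICT
6: bank 1 row 11 — prev 6 → CONFLICT
7: bank 3 row 9 — prev 12 → CONFLICT
8: bank 1 row 11 — prev 11 → HIT
9: bank 3 row 9 — prev 9 → HIT
10: bank 1 row 10 — prev 11 → CONFLICT
11: bank 1 row 10 — prev 10 → HIT
12: bank 4 row 1 — prev 10 → CONFLICT
13: bank 1 row 1 — prev 10 → CONFLICT

CLASS = HIT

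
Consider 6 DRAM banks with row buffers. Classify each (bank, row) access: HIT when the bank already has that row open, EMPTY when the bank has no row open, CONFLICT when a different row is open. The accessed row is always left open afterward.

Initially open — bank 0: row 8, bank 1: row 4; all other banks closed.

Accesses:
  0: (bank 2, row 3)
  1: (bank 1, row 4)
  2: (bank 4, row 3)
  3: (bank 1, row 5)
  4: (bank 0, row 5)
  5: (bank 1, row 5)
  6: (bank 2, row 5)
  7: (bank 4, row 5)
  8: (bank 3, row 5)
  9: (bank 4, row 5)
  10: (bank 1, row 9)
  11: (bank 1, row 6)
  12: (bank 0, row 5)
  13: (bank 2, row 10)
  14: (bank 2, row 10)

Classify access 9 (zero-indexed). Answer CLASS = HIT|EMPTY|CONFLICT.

CLASS = HIT

step 0: bank2 None->3 [EMPTY]
step 1: bank1 4->4 [HIT]
step 2: bank4 None->3 [EMPTY]
step 3: bank1 4->5 [CONFLICT]
step 4: bank0 8->5 [CONFLICT]
step 5: bank1 5->5 [HIT]
step 6: bank2 3->5 [CONFLICT]
step 7: bank4 3->5 [CONFLICT]
step 8: bank3 None->5 [EMPTY]
step 9: bank4 5->5 [HIT]
step 10: bank1 5->9 [CONFLICT]
step 11: bank1 9->6 [CONFLICT]
step 12: bank0 5->5 [HIT]
step 13: bank2 5->10 [CONFLICT]
step 14: bank2 10->10 [HIT]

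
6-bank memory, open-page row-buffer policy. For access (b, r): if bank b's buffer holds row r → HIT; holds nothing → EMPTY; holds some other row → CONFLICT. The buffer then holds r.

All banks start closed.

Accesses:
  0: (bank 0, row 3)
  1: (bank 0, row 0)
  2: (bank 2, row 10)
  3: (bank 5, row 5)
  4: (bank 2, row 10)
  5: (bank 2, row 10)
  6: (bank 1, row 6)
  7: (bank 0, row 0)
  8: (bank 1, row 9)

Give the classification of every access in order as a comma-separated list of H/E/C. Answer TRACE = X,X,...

  [0] b0 r3: no row ⇒ E
  [1] b0 r0: had r3 ⇒ C
  [2] b2 r10: no row ⇒ E
  [3] b5 r5: no row ⇒ E
  [4] b2 r10: had r10 ⇒ H
  [5] b2 r10: had r10 ⇒ H
  [6] b1 r6: no row ⇒ E
  [7] b0 r0: had r0 ⇒ H
  [8] b1 r9: had r6 ⇒ C

TRACE = E,C,E,E,H,H,E,H,C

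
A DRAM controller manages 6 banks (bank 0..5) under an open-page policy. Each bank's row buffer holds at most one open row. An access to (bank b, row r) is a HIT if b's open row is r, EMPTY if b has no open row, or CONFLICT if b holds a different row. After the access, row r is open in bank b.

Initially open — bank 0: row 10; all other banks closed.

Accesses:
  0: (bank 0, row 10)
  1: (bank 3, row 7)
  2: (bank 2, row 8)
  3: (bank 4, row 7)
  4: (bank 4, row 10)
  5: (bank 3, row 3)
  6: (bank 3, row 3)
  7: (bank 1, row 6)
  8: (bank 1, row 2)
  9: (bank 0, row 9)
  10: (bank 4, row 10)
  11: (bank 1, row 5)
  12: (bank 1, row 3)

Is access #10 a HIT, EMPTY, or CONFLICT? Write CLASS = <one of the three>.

step 0: bank0 10->10 [HIT]
step 1: bank3 None->7 [EMPTY]
step 2: bank2 None->8 [EMPTY]
step 3: bank4 None->7 [EMPTY]
step 4: bank4 7->10 [CONFLICT]
step 5: bank3 7->3 [CONFLICT]
step 6: bank3 3->3 [HIT]
step 7: bank1 None->6 [EMPTY]
step 8: bank1 6->2 [CONFLICT]
step 9: bank0 10->9 [CONFLICT]
step 10: bank4 10->10 [HIT]
step 11: bank1 2->5 [CONFLICT]
step 12: bank1 5->3 [CONFLICT]

CLASS = HIT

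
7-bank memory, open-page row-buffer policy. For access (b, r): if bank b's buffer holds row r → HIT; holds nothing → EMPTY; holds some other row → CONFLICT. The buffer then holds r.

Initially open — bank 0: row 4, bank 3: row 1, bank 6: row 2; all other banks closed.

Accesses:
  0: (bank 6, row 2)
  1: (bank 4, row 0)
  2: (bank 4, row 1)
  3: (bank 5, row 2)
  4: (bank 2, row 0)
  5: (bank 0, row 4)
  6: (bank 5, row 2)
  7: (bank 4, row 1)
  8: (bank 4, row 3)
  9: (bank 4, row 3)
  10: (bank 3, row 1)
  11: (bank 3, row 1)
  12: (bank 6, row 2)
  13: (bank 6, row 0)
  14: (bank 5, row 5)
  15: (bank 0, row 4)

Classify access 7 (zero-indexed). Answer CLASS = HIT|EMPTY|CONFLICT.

CLASS = HIT

  [0] b6 r2: had r2 ⇒ H
  [1] b4 r0: no row ⇒ E
  [2] b4 r1: had r0 ⇒ C
  [3] b5 r2: no row ⇒ E
  [4] b2 r0: no row ⇒ E
  [5] b0 r4: had r4 ⇒ H
  [6] b5 r2: had r2 ⇒ H
  [7] b4 r1: had r1 ⇒ H
  [8] b4 r3: had r1 ⇒ C
  [9] b4 r3: had r3 ⇒ H
  [10] b3 r1: had r1 ⇒ H
  [11] b3 r1: had r1 ⇒ H
  [12] b6 r2: had r2 ⇒ H
  [13] b6 r0: had r2 ⇒ C
  [14] b5 r5: had r2 ⇒ C
  [15] b0 r4: had r4 ⇒ H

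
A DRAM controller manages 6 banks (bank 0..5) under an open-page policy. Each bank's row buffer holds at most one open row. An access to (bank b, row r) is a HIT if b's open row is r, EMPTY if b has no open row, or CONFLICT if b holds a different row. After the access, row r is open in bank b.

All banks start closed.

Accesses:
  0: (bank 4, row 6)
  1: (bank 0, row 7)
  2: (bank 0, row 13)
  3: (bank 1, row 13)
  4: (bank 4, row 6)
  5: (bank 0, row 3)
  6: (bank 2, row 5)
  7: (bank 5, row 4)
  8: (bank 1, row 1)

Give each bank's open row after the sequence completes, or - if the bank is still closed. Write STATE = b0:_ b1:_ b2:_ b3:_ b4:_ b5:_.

0: bank 4 row 6 — prev None → EMPTY
1: bank 0 row 7 — prev None → EMPTY
2: bank 0 row 13 — prev 7 → CONFLICT
3: bank 1 row 13 — prev None → EMPTY
4: bank 4 row 6 — prev 6 → HIT
5: bank 0 row 3 — prev 13 → CONFLICT
6: bank 2 row 5 — prev None → EMPTY
7: bank 5 row 4 — prev None → EMPTY
8: bank 1 row 1 — prev 13 → CONFLICT

STATE = b0:3 b1:1 b2:5 b3:- b4:6 b5:4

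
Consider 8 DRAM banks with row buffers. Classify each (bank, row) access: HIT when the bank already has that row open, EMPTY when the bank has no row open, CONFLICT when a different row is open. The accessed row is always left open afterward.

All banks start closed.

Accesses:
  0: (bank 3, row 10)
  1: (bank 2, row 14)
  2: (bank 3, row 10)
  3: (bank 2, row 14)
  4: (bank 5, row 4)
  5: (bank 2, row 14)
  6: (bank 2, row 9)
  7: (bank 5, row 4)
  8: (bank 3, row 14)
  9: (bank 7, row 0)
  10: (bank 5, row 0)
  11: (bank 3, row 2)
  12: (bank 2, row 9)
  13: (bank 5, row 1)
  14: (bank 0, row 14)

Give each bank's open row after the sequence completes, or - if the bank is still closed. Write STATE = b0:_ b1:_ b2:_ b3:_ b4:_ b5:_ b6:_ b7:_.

#0 (3,10) E
#1 (2,14) E
#2 (3,10) H  (was 10)
#3 (2,14) H  (was 14)
#4 (5,4) E
#5 (2,14) H  (was 14)
#6 (2,9) C  (was 14)
#7 (5,4) H  (was 4)
#8 (3,14) C  (was 10)
#9 (7,0) E
#10 (5,0) C  (was 4)
#11 (3,2) C  (was 14)
#12 (2,9) H  (was 9)
#13 (5,1) C  (was 0)
#14 (0,14) E

STATE = b0:14 b1:- b2:9 b3:2 b4:- b5:1 b6:- b7:0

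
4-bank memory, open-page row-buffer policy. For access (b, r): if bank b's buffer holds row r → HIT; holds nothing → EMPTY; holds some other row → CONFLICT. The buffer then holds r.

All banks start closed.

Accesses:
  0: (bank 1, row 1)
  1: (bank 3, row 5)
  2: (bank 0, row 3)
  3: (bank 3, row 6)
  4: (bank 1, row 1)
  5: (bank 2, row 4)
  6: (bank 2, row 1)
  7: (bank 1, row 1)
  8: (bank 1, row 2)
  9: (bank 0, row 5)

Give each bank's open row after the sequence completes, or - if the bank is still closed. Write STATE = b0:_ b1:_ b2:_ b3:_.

STATE = b0:5 b1:2 b2:1 b3:6

step 0: bank1 None->1 [EMPTY]
step 1: bank3 None->5 [EMPTY]
step 2: bank0 None->3 [EMPTY]
step 3: bank3 5->6 [CONFLICT]
step 4: bank1 1->1 [HIT]
step 5: bank2 None->4 [EMPTY]
step 6: bank2 4->1 [CONFLICT]
step 7: bank1 1->1 [HIT]
step 8: bank1 1->2 [CONFLICT]
step 9: bank0 3->5 [CONFLICT]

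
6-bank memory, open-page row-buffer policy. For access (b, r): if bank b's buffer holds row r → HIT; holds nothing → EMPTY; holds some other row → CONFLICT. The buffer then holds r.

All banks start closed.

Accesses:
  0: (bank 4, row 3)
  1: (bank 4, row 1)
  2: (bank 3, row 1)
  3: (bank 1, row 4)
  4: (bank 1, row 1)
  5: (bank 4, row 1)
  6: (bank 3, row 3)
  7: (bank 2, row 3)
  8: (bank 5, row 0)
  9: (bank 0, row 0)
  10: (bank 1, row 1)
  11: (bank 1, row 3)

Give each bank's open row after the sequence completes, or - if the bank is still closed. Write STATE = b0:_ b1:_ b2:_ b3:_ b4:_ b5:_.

  [0] b4 r3: no row ⇒ E
  [1] b4 r1: had r3 ⇒ C
  [2] b3 r1: no row ⇒ E
  [3] b1 r4: no row ⇒ E
  [4] b1 r1: had r4 ⇒ C
  [5] b4 r1: had r1 ⇒ H
  [6] b3 r3: had r1 ⇒ C
  [7] b2 r3: no row ⇒ E
  [8] b5 r0: no row ⇒ E
  [9] b0 r0: no row ⇒ E
  [10] b1 r1: had r1 ⇒ H
  [11] b1 r3: had r1 ⇒ C

STATE = b0:0 b1:3 b2:3 b3:3 b4:1 b5:0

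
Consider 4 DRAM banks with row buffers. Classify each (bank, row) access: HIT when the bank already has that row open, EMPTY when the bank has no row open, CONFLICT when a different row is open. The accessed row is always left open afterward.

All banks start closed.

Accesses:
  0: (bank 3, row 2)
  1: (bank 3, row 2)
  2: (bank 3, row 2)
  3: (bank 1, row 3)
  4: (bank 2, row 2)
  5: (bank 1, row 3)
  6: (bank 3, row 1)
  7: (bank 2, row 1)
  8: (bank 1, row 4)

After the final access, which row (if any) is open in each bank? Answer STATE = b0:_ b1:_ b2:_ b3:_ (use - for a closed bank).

STATE = b0:- b1:4 b2:1 b3:1

0: bank 3 row 2 — prev None → EMPTY
1: bank 3 row 2 — prev 2 → HIT
2: bank 3 row 2 — prev 2 → HIT
3: bank 1 row 3 — prev None → EMPTY
4: bank 2 row 2 — prev None → EMPTY
5: bank 1 row 3 — prev 3 → HIT
6: bank 3 row 1 — prev 2 → CONFLICT
7: bank 2 row 1 — prev 2 → CONFLICT
8: bank 1 row 4 — prev 3 → CONFLICT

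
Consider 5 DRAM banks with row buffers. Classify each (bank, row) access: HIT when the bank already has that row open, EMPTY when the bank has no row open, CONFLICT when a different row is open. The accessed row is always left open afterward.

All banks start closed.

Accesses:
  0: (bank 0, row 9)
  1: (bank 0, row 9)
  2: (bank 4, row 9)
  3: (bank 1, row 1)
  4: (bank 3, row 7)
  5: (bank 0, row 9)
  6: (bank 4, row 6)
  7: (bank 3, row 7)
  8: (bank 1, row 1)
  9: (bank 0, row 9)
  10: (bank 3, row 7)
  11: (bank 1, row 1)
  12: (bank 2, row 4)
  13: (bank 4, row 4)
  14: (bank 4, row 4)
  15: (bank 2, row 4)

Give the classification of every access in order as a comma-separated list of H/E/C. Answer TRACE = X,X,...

TRACE = E,H,E,E,E,H,C,H,H,H,H,H,E,C,H,H

0: bank 0 row 9 — prev None → EMPTY
1: bank 0 row 9 — prev 9 → HIT
2: bank 4 row 9 — prev None → EMPTY
3: bank 1 row 1 — prev None → EMPTY
4: bank 3 row 7 — prev None → EMPTY
5: bank 0 row 9 — prev 9 → HIT
6: bank 4 row 6 — prev 9 → CONFLICT
7: bank 3 row 7 — prev 7 → HIT
8: bank 1 row 1 — prev 1 → HIT
9: bank 0 row 9 — prev 9 → HIT
10: bank 3 row 7 — prev 7 → HIT
11: bank 1 row 1 — prev 1 → HIT
12: bank 2 row 4 — prev None → EMPTY
13: bank 4 row 4 — prev 6 → CONFLICT
14: bank 4 row 4 — prev 4 → HIT
15: bank 2 row 4 — prev 4 → HIT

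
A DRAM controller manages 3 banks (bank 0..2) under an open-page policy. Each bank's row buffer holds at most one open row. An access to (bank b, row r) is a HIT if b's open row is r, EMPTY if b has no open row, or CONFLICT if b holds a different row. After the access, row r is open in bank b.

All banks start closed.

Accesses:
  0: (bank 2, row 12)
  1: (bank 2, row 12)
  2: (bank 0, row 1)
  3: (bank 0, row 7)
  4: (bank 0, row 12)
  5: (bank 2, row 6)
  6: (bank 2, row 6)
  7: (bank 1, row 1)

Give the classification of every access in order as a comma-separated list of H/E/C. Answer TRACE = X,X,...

step 0: bank2 None->12 [EMPTY]
step 1: bank2 12->12 [HIT]
step 2: bank0 None->1 [EMPTY]
step 3: bank0 1->7 [CONFLICT]
step 4: bank0 7->12 [CONFLICT]
step 5: bank2 12->6 [CONFLICT]
step 6: bank2 6->6 [HIT]
step 7: bank1 None->1 [EMPTY]

TRACE = E,H,E,C,C,C,H,E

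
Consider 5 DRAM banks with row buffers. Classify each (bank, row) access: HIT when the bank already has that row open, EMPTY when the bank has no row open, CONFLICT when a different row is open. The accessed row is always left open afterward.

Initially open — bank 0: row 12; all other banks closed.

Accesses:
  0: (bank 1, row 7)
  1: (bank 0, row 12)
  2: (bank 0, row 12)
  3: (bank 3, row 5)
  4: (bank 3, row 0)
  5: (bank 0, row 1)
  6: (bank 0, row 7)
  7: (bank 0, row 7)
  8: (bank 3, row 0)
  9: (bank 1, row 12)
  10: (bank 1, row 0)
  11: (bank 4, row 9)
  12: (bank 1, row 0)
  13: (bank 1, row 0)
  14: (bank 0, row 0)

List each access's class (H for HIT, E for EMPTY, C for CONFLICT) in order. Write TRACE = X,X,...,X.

TRACE = E,H,H,E,C,C,C,H,H,C,C,E,H,H,C

0: bank 1 row 7 — prev None → EMPTY
1: bank 0 row 12 — prev 12 → HIT
2: bank 0 row 12 — prev 12 → HIT
3: bank 3 row 5 — prev None → EMPTY
4: bank 3 row 0 — prev 5 → CONFLICT
5: bank 0 row 1 — prev 12 → CONFLICT
6: bank 0 row 7 — prev 1 → CONFLICT
7: bank 0 row 7 — prev 7 → HIT
8: bank 3 row 0 — prev 0 → HIT
9: bank 1 row 12 — prev 7 → CONFLICT
10: bank 1 row 0 — prev 12 → CONFLICT
11: bank 4 row 9 — prev None → EMPTY
12: bank 1 row 0 — prev 0 → HIT
13: bank 1 row 0 — prev 0 → HIT
14: bank 0 row 0 — prev 7 → CONFLICT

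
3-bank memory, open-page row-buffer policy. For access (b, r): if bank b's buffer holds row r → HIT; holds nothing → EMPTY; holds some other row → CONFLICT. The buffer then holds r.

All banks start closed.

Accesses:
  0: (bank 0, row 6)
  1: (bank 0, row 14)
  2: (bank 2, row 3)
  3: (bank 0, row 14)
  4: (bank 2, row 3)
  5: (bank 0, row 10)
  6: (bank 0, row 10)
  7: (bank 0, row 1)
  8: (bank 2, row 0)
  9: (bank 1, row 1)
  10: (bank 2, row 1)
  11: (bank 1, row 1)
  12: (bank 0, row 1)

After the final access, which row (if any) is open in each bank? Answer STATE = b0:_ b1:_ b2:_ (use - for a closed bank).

STATE = b0:1 b1:1 b2:1

  [0] b0 r6: no row ⇒ E
  [1] b0 r14: had r6 ⇒ C
  [2] b2 r3: no row ⇒ E
  [3] b0 r14: had r14 ⇒ H
  [4] b2 r3: had r3 ⇒ H
  [5] b0 r10: had r14 ⇒ C
  [6] b0 r10: had r10 ⇒ H
  [7] b0 r1: had r10 ⇒ C
  [8] b2 r0: had r3 ⇒ C
  [9] b1 r1: no row ⇒ E
  [10] b2 r1: had r0 ⇒ C
  [11] b1 r1: had r1 ⇒ H
  [12] b0 r1: had r1 ⇒ H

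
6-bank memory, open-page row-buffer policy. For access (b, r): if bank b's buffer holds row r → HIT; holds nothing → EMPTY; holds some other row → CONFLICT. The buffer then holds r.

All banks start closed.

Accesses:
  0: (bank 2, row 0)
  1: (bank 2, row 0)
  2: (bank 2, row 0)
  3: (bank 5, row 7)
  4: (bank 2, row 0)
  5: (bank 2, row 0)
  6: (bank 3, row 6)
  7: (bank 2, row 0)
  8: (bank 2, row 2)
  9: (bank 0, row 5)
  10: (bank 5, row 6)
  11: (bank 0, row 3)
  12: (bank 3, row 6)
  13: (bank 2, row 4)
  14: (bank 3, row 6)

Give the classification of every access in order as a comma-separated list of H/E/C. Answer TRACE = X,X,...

#0 (2,0) E
#1 (2,0) H  (was 0)
#2 (2,0) H  (was 0)
#3 (5,7) E
#4 (2,0) H  (was 0)
#5 (2,0) H  (was 0)
#6 (3,6) E
#7 (2,0) H  (was 0)
#8 (2,2) C  (was 0)
#9 (0,5) E
#10 (5,6) C  (was 7)
#11 (0,3) C  (was 5)
#12 (3,6) H  (was 6)
#13 (2,4) C  (was 2)
#14 (3,6) H  (was 6)

TRACE = E,H,H,E,H,H,E,H,C,E,C,C,H,C,H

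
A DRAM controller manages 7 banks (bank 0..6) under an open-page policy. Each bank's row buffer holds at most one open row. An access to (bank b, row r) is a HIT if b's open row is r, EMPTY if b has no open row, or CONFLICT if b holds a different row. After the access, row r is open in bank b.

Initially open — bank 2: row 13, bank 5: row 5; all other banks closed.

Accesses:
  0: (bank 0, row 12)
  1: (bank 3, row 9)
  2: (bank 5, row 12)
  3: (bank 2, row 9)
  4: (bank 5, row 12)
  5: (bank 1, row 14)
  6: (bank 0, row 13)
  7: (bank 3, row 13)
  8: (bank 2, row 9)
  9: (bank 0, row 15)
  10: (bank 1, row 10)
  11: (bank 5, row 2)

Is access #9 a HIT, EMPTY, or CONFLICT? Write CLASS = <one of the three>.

0: bank 0 row 12 — prev None → EMPTY
1: bank 3 row 9 — prev None → EMPTY
2: bank 5 row 12 — prev 5 → CONFLICT
3: bank 2 row 9 — prev 13 → CONFLICT
4: bank 5 row 12 — prev 12 → HIT
5: bank 1 row 14 — prev None → EMPTY
6: bank 0 row 13 — prev 12 → CONFLICT
7: bank 3 row 13 — prev 9 → CONFLICT
8: bank 2 row 9 — prev 9 → HIT
9: bank 0 row 15 — prev 13 → CONFLICT
10: bank 1 row 10 — prev 14 → CONFLICT
11: bank 5 row 2 — prev 12 → CONFLICT

CLASS = CONFLICT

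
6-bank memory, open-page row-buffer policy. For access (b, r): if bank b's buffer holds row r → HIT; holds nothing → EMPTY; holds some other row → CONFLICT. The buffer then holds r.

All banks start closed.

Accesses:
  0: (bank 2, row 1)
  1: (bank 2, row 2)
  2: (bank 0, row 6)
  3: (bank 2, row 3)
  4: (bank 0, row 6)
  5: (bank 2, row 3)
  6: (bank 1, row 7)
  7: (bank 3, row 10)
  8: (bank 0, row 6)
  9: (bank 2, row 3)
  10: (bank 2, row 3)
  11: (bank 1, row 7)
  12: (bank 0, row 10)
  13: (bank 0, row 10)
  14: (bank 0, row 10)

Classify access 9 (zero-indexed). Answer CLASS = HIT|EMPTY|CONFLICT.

#0 (2,1) E
#1 (2,2) C  (was 1)
#2 (0,6) E
#3 (2,3) C  (was 2)
#4 (0,6) H  (was 6)
#5 (2,3) H  (was 3)
#6 (1,7) E
#7 (3,10) E
#8 (0,6) H  (was 6)
#9 (2,3) H  (was 3)
#10 (2,3) H  (was 3)
#11 (1,7) H  (was 7)
#12 (0,10) C  (was 6)
#13 (0,10) H  (was 10)
#14 (0,10) H  (was 10)

CLASS = HIT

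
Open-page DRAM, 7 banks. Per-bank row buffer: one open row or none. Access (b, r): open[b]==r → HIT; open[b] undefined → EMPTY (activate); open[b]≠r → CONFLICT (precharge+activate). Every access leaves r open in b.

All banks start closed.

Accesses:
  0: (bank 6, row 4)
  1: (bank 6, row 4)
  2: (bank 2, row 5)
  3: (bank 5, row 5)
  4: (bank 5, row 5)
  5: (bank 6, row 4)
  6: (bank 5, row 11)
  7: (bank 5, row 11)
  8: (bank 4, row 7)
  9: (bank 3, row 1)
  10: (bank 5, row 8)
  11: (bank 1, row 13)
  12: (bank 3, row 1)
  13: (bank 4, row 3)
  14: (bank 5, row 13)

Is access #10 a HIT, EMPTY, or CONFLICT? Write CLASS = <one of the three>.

CLASS = CONFLICT

step 0: bank6 None->4 [EMPTY]
step 1: bank6 4->4 [HIT]
step 2: bank2 None->5 [EMPTY]
step 3: bank5 None->5 [EMPTY]
step 4: bank5 5->5 [HIT]
step 5: bank6 4->4 [HIT]
step 6: bank5 5->11 [CONFLICT]
step 7: bank5 11->11 [HIT]
step 8: bank4 None->7 [EMPTY]
step 9: bank3 None->1 [EMPTY]
step 10: bank5 11->8 [CONFLICT]
step 11: bank1 None->13 [EMPTY]
step 12: bank3 1->1 [HIT]
step 13: bank4 7->3 [CONFLICT]
step 14: bank5 8->13 [CONFLICT]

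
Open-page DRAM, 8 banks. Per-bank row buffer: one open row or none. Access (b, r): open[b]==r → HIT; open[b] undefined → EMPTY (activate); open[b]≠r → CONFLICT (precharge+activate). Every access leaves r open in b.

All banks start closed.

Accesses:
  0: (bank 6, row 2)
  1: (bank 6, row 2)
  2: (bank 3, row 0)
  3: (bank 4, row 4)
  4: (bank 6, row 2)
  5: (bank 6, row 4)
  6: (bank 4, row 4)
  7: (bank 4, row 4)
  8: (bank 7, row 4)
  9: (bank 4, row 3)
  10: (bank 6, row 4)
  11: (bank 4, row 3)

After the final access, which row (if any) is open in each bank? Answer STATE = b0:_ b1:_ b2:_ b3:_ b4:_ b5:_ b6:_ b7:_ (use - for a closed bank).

STATE = b0:- b1:- b2:- b3:0 b4:3 b5:- b6:4 b7:4

0: bank 6 row 2 — prev None → EMPTY
1: bank 6 row 2 — prev 2 → HIT
2: bank 3 row 0 — prev None → EMPTY
3: bank 4 row 4 — prev None → EMPTY
4: bank 6 row 2 — prev 2 → HIT
5: bank 6 row 4 — prev 2 → CONFLICT
6: bank 4 row 4 — prev 4 → HIT
7: bank 4 row 4 — prev 4 → HIT
8: bank 7 row 4 — prev None → EMPTY
9: bank 4 row 3 — prev 4 → CONFLICT
10: bank 6 row 4 — prev 4 → HIT
11: bank 4 row 3 — prev 3 → HIT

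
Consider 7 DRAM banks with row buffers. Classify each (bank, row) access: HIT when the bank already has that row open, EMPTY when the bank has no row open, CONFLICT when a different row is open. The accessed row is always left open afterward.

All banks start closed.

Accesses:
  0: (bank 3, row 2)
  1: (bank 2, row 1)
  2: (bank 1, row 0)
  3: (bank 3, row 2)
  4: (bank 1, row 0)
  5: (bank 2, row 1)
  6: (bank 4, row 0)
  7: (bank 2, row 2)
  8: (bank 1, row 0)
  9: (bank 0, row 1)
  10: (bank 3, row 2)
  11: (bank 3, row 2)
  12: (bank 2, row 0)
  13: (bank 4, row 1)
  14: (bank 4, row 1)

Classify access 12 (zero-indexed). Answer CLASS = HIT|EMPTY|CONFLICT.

0: bank 3 row 2 — prev None → EMPTY
1: bank 2 row 1 — prev None → EMPTY
2: bank 1 row 0 — prev None → EMPTY
3: bank 3 row 2 — prev 2 → HIT
4: bank 1 row 0 — prev 0 → HIT
5: bank 2 row 1 — prev 1 → HIT
6: bank 4 row 0 — prev None → EMPTY
7: bank 2 row 2 — prev 1 → CONFLICT
8: bank 1 row 0 — prev 0 → HIT
9: bank 0 row 1 — prev None → EMPTY
10: bank 3 row 2 — prev 2 → HIT
11: bank 3 row 2 — prev 2 → HIT
12: bank 2 row 0 — prev 2 → CONFLICT
13: bank 4 row 1 — prev 0 → CONFLICT
14: bank 4 row 1 — prev 1 → HIT

CLASS = CONFLICT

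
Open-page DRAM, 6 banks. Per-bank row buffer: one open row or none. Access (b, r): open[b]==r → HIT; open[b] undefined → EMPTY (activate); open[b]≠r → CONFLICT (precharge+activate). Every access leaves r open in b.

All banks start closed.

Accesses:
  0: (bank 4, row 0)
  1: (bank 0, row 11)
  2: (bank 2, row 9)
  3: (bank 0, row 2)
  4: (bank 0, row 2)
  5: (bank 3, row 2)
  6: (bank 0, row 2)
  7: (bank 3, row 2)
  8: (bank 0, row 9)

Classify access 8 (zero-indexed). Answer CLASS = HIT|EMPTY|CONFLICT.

step 0: bank4 None->0 [EMPTY]
step 1: bank0 None->11 [EMPTY]
step 2: bank2 None->9 [EMPTY]
step 3: bank0 11->2 [CONFLICT]
step 4: bank0 2->2 [HIT]
step 5: bank3 None->2 [EMPTY]
step 6: bank0 2->2 [HIT]
step 7: bank3 2->2 [HIT]
step 8: bank0 2->9 [CONFLICT]

CLASS = CONFLICT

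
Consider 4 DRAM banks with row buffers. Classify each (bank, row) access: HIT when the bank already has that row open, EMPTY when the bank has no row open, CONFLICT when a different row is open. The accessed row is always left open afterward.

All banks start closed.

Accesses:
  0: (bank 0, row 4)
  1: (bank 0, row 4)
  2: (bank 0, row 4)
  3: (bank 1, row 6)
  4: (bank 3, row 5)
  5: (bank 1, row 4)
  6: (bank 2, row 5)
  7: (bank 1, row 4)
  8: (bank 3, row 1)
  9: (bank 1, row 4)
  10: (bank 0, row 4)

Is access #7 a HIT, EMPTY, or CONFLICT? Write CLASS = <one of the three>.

0: bank 0 row 4 — prev None → EMPTY
1: bank 0 row 4 — prev 4 → HIT
2: bank 0 row 4 — prev 4 → HIT
3: bank 1 row 6 — prev None → EMPTY
4: bank 3 row 5 — prev None → EMPTY
5: bank 1 row 4 — prev 6 → CONFLICT
6: bank 2 row 5 — prev None → EMPTY
7: bank 1 row 4 — prev 4 → HIT
8: bank 3 row 1 — prev 5 → CONFLICT
9: bank 1 row 4 — prev 4 → HIT
10: bank 0 row 4 — prev 4 → HIT

CLASS = HIT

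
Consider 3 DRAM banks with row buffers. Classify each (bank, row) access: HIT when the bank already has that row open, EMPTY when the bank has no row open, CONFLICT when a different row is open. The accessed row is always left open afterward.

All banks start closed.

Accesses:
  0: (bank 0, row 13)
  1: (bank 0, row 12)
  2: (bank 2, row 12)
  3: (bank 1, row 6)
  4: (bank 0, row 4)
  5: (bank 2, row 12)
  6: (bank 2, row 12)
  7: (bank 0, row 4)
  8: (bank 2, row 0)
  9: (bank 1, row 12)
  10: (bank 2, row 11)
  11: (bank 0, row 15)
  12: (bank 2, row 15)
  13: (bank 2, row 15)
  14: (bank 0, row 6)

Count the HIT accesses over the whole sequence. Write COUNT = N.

#0 (0,13) E
#1 (0,12) C  (was 13)
#2 (2,12) E
#3 (1,6) E
#4 (0,4) C  (was 12)
#5 (2,12) H  (was 12)
#6 (2,12) H  (was 12)
#7 (0,4) H  (was 4)
#8 (2,0) C  (was 12)
#9 (1,12) C  (was 6)
#10 (2,11) C  (was 0)
#11 (0,15) C  (was 4)
#12 (2,15) C  (was 11)
#13 (2,15) H  (was 15)
#14 (0,6) C  (was 15)

COUNT = 4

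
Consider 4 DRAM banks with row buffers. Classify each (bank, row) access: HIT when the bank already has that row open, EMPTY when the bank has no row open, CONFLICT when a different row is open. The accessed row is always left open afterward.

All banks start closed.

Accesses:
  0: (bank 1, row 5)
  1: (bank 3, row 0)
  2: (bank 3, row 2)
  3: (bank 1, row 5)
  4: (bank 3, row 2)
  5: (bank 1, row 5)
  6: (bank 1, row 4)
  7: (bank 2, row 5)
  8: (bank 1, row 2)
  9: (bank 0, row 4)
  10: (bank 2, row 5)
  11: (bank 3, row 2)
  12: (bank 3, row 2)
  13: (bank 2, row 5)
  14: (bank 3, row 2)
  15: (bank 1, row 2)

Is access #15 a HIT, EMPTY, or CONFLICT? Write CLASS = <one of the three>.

CLASS = HIT

step 0: bank1 None->5 [EMPTY]
step 1: bank3 None->0 [EMPTY]
step 2: bank3 0->2 [CONFLICT]
step 3: bank1 5->5 [HIT]
step 4: bank3 2->2 [HIT]
step 5: bank1 5->5 [HIT]
step 6: bank1 5->4 [CONFLICT]
step 7: bank2 None->5 [EMPTY]
step 8: bank1 4->2 [CONFLICT]
step 9: bank0 None->4 [EMPTY]
step 10: bank2 5->5 [HIT]
step 11: bank3 2->2 [HIT]
step 12: bank3 2->2 [HIT]
step 13: bank2 5->5 [HIT]
step 14: bank3 2->2 [HIT]
step 15: bank1 2->2 [HIT]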